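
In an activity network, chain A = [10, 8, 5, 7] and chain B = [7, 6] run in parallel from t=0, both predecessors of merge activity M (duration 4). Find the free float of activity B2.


ES(B2) = sum of predecessors on chain B = 7
EF(B2) = ES + duration = 7 + 6 = 13
Successor of B2 is M. ES(M) = max(sum(A), sum(B)) = max(30, 13) = 30
Free float = ES(successor) - EF(current) = 30 - 13 = 17

17


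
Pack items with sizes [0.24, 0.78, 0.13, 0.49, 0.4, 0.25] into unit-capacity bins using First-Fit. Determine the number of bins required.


Place items sequentially using First-Fit:
  Item 0.24 -> new Bin 1
  Item 0.78 -> new Bin 2
  Item 0.13 -> Bin 1 (now 0.37)
  Item 0.49 -> Bin 1 (now 0.86)
  Item 0.4 -> new Bin 3
  Item 0.25 -> Bin 3 (now 0.65)
Total bins used = 3

3


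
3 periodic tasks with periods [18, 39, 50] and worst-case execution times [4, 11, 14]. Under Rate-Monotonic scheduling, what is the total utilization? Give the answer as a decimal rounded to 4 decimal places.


Compute individual utilizations (exact fractions):
  Task 1: C/T = 4/18 = 2/9 (approx. 0.2222)
  Task 2: C/T = 11/39 (approx. 0.2821)
  Task 3: C/T = 14/50 = 7/25 (approx. 0.28)
Total utilization U = 2/9 + 11/39 + 7/25 = 2294/2925
Rounded to 4 decimal places: U = 0.7843
RM (Liu & Layland) bound for 3 tasks = 0.779763; compare with U = 2294/2925 (approx. 0.784274)
bound < U <= 1, so the RM sufficient condition is not met (inconclusive; an exact test such as response-time analysis is needed).

0.7843


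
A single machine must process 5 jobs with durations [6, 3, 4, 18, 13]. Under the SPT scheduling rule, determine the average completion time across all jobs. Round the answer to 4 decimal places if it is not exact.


Sort jobs by processing time (SPT order): [3, 4, 6, 13, 18]
Compute completion times sequentially:
  Job 1: processing = 3, completes at 3
  Job 2: processing = 4, completes at 7
  Job 3: processing = 6, completes at 13
  Job 4: processing = 13, completes at 26
  Job 5: processing = 18, completes at 44
Sum of completion times = 93
Average completion time = 93/5 = 18.6

18.6


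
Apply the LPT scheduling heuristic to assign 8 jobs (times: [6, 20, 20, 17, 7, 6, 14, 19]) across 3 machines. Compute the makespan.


Sort jobs in decreasing order (LPT): [20, 20, 19, 17, 14, 7, 6, 6]
Assign each job to the least loaded machine:
  Machine 1: jobs [20, 14], load = 34
  Machine 2: jobs [20, 7, 6, 6], load = 39
  Machine 3: jobs [19, 17], load = 36
Makespan = max load = 39

39


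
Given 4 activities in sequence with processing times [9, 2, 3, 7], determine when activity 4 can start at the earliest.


Activity 4 starts after activities 1 through 3 complete.
Predecessor durations: [9, 2, 3]
ES = 9 + 2 + 3 = 14

14


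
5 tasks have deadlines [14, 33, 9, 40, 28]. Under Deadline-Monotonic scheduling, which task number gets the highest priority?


Sort tasks by relative deadline (ascending):
  Task 3: deadline = 9
  Task 1: deadline = 14
  Task 5: deadline = 28
  Task 2: deadline = 33
  Task 4: deadline = 40
Priority order (highest first): [3, 1, 5, 2, 4]
Highest priority task = 3

3


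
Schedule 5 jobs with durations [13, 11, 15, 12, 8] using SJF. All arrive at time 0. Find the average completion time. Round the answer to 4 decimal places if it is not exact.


SJF order (ascending): [8, 11, 12, 13, 15]
Completion times:
  Job 1: burst=8, C=8
  Job 2: burst=11, C=19
  Job 3: burst=12, C=31
  Job 4: burst=13, C=44
  Job 5: burst=15, C=59
Average completion = 161/5 = 32.2

32.2


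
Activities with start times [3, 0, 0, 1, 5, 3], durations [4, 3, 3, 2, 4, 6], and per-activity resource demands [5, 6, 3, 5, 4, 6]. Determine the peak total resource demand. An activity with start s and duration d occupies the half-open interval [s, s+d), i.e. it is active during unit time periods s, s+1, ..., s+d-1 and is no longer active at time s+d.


Each activity i is active on [start_i, start_i + duration_i).
Compute total resource usage per time slot:
  t=0: active resources = [6, 3], total = 9
  t=1: active resources = [6, 3, 5], total = 14
  t=2: active resources = [6, 3, 5], total = 14
  t=3: active resources = [5, 6], total = 11
  t=4: active resources = [5, 6], total = 11
  t=5: active resources = [5, 4, 6], total = 15
  t=6: active resources = [5, 4, 6], total = 15
  t=7: active resources = [4, 6], total = 10
  t=8: active resources = [4, 6], total = 10
Peak resource demand = 15

15


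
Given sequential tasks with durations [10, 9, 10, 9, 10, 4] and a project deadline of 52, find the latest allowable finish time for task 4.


LF(activity 4) = deadline - sum of successor durations
Successors: activities 5 through 6 with durations [10, 4]
Sum of successor durations = 14
LF = 52 - 14 = 38

38


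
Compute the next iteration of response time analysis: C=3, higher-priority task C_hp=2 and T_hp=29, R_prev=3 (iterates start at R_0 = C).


R_next = C + ceil(R_prev / T_hp) * C_hp
ceil(3 / 29) = ceil(0.1034) = 1
Interference = 1 * 2 = 2
R_next = 3 + 2 = 5

5


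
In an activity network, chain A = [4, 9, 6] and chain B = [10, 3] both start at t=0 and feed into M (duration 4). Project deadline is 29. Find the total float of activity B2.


Forward pass: ES(B2) = sum of predecessors on chain B = 10
EF = ES + duration = 10 + 3 = 13
Backward pass: LF(M) = deadline = 29; LS(M) = 29 - 4 = 25
LF(B2) = LS(M) - sum(successors on chain B) = 25 - 0 = 25
LS = LF - duration = 25 - 3 = 22
Total float = LS - ES = 22 - 10 = 12

12


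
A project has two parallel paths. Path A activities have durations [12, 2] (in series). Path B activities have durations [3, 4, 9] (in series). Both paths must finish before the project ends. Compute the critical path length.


Path A total = 12 + 2 = 14
Path B total = 3 + 4 + 9 = 16
Critical path = longest path = max(14, 16) = 16

16


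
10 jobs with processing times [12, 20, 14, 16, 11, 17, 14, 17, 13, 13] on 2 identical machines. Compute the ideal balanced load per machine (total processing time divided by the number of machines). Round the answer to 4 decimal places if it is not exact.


Total processing time = 12 + 20 + 14 + 16 + 11 + 17 + 14 + 17 + 13 + 13 = 147
Number of machines = 2
Ideal balanced load = 147 / 2 = 73.5

73.5


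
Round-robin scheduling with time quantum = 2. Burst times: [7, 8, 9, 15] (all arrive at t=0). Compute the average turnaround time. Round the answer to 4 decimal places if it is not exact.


Time quantum = 2
Execution trace:
  J1 runs 2 units, time = 2
  J2 runs 2 units, time = 4
  J3 runs 2 units, time = 6
  J4 runs 2 units, time = 8
  J1 runs 2 units, time = 10
  J2 runs 2 units, time = 12
  J3 runs 2 units, time = 14
  J4 runs 2 units, time = 16
  J1 runs 2 units, time = 18
  J2 runs 2 units, time = 20
  J3 runs 2 units, time = 22
  J4 runs 2 units, time = 24
  J1 runs 1 units, time = 25
  J2 runs 2 units, time = 27
  J3 runs 2 units, time = 29
  J4 runs 2 units, time = 31
  J3 runs 1 units, time = 32
  J4 runs 2 units, time = 34
  J4 runs 2 units, time = 36
  J4 runs 2 units, time = 38
  J4 runs 1 units, time = 39
Finish times: [25, 27, 32, 39]
Average turnaround = 123/4 = 30.75

30.75


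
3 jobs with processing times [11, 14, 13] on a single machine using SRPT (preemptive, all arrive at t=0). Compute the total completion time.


Since all jobs arrive at t=0, SRPT equals SPT ordering.
SPT order: [11, 13, 14]
Completion times:
  Job 1: p=11, C=11
  Job 2: p=13, C=24
  Job 3: p=14, C=38
Total completion time = 11 + 24 + 38 = 73

73


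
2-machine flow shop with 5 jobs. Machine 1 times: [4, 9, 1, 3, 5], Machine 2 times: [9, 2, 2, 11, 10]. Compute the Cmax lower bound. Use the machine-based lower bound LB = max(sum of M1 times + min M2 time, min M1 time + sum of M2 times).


LB1 = sum(M1 times) + min(M2 times) = 22 + 2 = 24
LB2 = min(M1 times) + sum(M2 times) = 1 + 34 = 35
Lower bound = max(LB1, LB2) = max(24, 35) = 35

35


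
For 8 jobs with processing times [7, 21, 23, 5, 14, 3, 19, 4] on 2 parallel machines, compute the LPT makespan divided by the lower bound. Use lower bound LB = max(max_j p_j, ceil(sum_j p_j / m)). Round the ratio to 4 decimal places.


LPT order: [23, 21, 19, 14, 7, 5, 4, 3]
Machine loads after assignment: [48, 48]
LPT makespan = 48
Lower bound = max(max_job, ceil(total/2)) = max(23, 48) = 48
Ratio = 48 / 48 = 1.0

1.0


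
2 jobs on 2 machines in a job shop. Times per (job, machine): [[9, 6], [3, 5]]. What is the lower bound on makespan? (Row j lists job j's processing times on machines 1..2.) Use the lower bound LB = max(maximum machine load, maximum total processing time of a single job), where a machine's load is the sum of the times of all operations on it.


Machine loads:
  Machine 1: 9 + 3 = 12
  Machine 2: 6 + 5 = 11
Max machine load = 12
Job totals:
  Job 1: 15
  Job 2: 8
Max job total = 15
Lower bound = max(12, 15) = 15

15


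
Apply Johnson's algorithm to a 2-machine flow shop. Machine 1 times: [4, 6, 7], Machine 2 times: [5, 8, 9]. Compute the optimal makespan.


Apply Johnson's rule:
  Group 1 (a <= b): [(1, 4, 5), (2, 6, 8), (3, 7, 9)]
  Group 2 (a > b): []
Optimal job order: [1, 2, 3]
Schedule:
  Job 1: M1 done at 4, M2 done at 9
  Job 2: M1 done at 10, M2 done at 18
  Job 3: M1 done at 17, M2 done at 27
Makespan = 27

27


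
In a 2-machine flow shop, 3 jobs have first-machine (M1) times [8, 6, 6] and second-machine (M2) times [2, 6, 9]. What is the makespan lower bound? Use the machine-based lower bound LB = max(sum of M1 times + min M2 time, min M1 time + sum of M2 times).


LB1 = sum(M1 times) + min(M2 times) = 20 + 2 = 22
LB2 = min(M1 times) + sum(M2 times) = 6 + 17 = 23
Lower bound = max(LB1, LB2) = max(22, 23) = 23

23


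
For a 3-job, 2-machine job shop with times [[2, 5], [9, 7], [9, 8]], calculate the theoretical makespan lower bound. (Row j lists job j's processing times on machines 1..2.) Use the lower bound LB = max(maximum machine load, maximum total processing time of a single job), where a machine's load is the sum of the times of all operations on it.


Machine loads:
  Machine 1: 2 + 9 + 9 = 20
  Machine 2: 5 + 7 + 8 = 20
Max machine load = 20
Job totals:
  Job 1: 7
  Job 2: 16
  Job 3: 17
Max job total = 17
Lower bound = max(20, 17) = 20

20


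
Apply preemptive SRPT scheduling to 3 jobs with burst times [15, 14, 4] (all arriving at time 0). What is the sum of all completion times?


Since all jobs arrive at t=0, SRPT equals SPT ordering.
SPT order: [4, 14, 15]
Completion times:
  Job 1: p=4, C=4
  Job 2: p=14, C=18
  Job 3: p=15, C=33
Total completion time = 4 + 18 + 33 = 55

55


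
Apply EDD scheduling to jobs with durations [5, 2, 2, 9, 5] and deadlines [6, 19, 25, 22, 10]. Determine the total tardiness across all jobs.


Sort by due date (EDD order): [(5, 6), (5, 10), (2, 19), (9, 22), (2, 25)]
Compute completion times and tardiness:
  Job 1: p=5, d=6, C=5, tardiness=max(0,5-6)=0
  Job 2: p=5, d=10, C=10, tardiness=max(0,10-10)=0
  Job 3: p=2, d=19, C=12, tardiness=max(0,12-19)=0
  Job 4: p=9, d=22, C=21, tardiness=max(0,21-22)=0
  Job 5: p=2, d=25, C=23, tardiness=max(0,23-25)=0
Total tardiness = 0

0


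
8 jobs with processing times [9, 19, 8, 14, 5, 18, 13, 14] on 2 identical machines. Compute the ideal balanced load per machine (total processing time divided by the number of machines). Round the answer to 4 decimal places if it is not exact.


Total processing time = 9 + 19 + 8 + 14 + 5 + 18 + 13 + 14 = 100
Number of machines = 2
Ideal balanced load = 100 / 2 = 50.0

50.0


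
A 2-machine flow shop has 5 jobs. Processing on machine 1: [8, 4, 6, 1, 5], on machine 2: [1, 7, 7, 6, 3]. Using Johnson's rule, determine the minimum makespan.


Apply Johnson's rule:
  Group 1 (a <= b): [(4, 1, 6), (2, 4, 7), (3, 6, 7)]
  Group 2 (a > b): [(5, 5, 3), (1, 8, 1)]
Optimal job order: [4, 2, 3, 5, 1]
Schedule:
  Job 4: M1 done at 1, M2 done at 7
  Job 2: M1 done at 5, M2 done at 14
  Job 3: M1 done at 11, M2 done at 21
  Job 5: M1 done at 16, M2 done at 24
  Job 1: M1 done at 24, M2 done at 25
Makespan = 25

25


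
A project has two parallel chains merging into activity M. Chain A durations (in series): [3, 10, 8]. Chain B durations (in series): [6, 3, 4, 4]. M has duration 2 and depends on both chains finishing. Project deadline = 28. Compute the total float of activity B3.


Forward pass: ES(B3) = sum of predecessors on chain B = 9
EF = ES + duration = 9 + 4 = 13
Backward pass: LF(M) = deadline = 28; LS(M) = 28 - 2 = 26
LF(B3) = LS(M) - sum(successors on chain B) = 26 - 4 = 22
LS = LF - duration = 22 - 4 = 18
Total float = LS - ES = 18 - 9 = 9

9


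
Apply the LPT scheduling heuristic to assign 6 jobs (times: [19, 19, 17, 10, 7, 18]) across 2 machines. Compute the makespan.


Sort jobs in decreasing order (LPT): [19, 19, 18, 17, 10, 7]
Assign each job to the least loaded machine:
  Machine 1: jobs [19, 18, 7], load = 44
  Machine 2: jobs [19, 17, 10], load = 46
Makespan = max load = 46

46


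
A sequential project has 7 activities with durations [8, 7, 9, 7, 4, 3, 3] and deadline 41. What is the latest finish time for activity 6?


LF(activity 6) = deadline - sum of successor durations
Successors: activities 7 through 7 with durations [3]
Sum of successor durations = 3
LF = 41 - 3 = 38

38


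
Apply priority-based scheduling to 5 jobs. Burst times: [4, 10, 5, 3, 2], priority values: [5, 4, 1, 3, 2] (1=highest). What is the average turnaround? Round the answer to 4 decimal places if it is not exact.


Sort by priority (ascending = highest first):
Order: [(1, 5), (2, 2), (3, 3), (4, 10), (5, 4)]
Completion times:
  Priority 1, burst=5, C=5
  Priority 2, burst=2, C=7
  Priority 3, burst=3, C=10
  Priority 4, burst=10, C=20
  Priority 5, burst=4, C=24
Average turnaround = 66/5 = 13.2

13.2


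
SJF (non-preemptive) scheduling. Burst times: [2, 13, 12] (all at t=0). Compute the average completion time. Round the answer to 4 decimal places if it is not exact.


SJF order (ascending): [2, 12, 13]
Completion times:
  Job 1: burst=2, C=2
  Job 2: burst=12, C=14
  Job 3: burst=13, C=27
Average completion = 43/3 = 14.3333

14.3333


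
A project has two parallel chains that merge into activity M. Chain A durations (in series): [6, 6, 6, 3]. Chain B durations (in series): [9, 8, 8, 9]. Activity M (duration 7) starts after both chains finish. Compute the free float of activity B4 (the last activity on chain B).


ES(B4) = sum of predecessors on chain B = 25
EF(B4) = ES + duration = 25 + 9 = 34
Successor of B4 is M. ES(M) = max(sum(A), sum(B)) = max(21, 34) = 34
Free float = ES(successor) - EF(current) = 34 - 34 = 0

0


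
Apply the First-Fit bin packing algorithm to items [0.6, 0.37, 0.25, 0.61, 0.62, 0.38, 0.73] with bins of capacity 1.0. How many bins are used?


Place items sequentially using First-Fit:
  Item 0.6 -> new Bin 1
  Item 0.37 -> Bin 1 (now 0.97)
  Item 0.25 -> new Bin 2
  Item 0.61 -> Bin 2 (now 0.86)
  Item 0.62 -> new Bin 3
  Item 0.38 -> Bin 3 (now 1.0)
  Item 0.73 -> new Bin 4
Total bins used = 4

4


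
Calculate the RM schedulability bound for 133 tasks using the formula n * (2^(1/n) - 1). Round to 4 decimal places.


Compute 2^(1/133) = 1.0052252371
Subtract 1: 1.0052252371 - 1 = 0.0052252371
Multiply by n: 133 * 0.0052252371 = 0.6949565343
Round to 4 dp: 0.6950

0.6950


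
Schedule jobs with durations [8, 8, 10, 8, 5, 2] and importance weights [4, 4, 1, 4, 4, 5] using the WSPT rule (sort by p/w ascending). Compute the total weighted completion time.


Compute p/w ratios and sort ascending (WSPT): [(2, 5), (5, 4), (8, 4), (8, 4), (8, 4), (10, 1)]
Compute weighted completion times:
  Job (p=2,w=5): C=2, w*C=5*2=10
  Job (p=5,w=4): C=7, w*C=4*7=28
  Job (p=8,w=4): C=15, w*C=4*15=60
  Job (p=8,w=4): C=23, w*C=4*23=92
  Job (p=8,w=4): C=31, w*C=4*31=124
  Job (p=10,w=1): C=41, w*C=1*41=41
Total weighted completion time = 355

355


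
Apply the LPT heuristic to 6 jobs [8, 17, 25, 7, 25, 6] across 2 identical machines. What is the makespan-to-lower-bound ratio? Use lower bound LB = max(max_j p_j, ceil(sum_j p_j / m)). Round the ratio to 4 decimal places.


LPT order: [25, 25, 17, 8, 7, 6]
Machine loads after assignment: [42, 46]
LPT makespan = 46
Lower bound = max(max_job, ceil(total/2)) = max(25, 44) = 44
Ratio = 46 / 44 = 1.0455

1.0455


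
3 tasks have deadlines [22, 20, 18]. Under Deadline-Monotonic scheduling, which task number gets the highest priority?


Sort tasks by relative deadline (ascending):
  Task 3: deadline = 18
  Task 2: deadline = 20
  Task 1: deadline = 22
Priority order (highest first): [3, 2, 1]
Highest priority task = 3

3


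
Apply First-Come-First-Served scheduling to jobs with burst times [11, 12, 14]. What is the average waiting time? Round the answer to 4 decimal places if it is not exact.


FCFS order (as given): [11, 12, 14]
Waiting times:
  Job 1: wait = 0
  Job 2: wait = 11
  Job 3: wait = 23
Sum of waiting times = 34
Average waiting time = 34/3 = 11.3333

11.3333


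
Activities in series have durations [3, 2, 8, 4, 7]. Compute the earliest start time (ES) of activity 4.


Activity 4 starts after activities 1 through 3 complete.
Predecessor durations: [3, 2, 8]
ES = 3 + 2 + 8 = 13

13


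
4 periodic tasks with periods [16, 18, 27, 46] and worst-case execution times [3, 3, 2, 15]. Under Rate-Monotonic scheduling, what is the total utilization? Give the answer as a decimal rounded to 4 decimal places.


Compute individual utilizations (exact fractions):
  Task 1: C/T = 3/16 (approx. 0.1875)
  Task 2: C/T = 3/18 = 1/6 (approx. 0.1667)
  Task 3: C/T = 2/27 (approx. 0.0741)
  Task 4: C/T = 15/46 (approx. 0.3261)
Total utilization U = 3/16 + 1/6 + 2/27 + 15/46 = 7495/9936
Rounded to 4 decimal places: U = 0.7543
RM (Liu & Layland) bound for 4 tasks = 0.756828; compare with U = 7495/9936 (approx. 0.754328)
U <= bound, so schedulable by RM sufficient condition.

0.7543


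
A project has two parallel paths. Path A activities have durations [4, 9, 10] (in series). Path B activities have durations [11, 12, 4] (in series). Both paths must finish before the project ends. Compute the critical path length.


Path A total = 4 + 9 + 10 = 23
Path B total = 11 + 12 + 4 = 27
Critical path = longest path = max(23, 27) = 27

27


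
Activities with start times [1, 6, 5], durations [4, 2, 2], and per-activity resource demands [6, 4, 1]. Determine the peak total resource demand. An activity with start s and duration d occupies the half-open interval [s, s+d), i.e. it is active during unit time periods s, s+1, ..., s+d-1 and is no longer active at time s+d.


Each activity i is active on [start_i, start_i + duration_i).
Compute total resource usage per time slot:
  t=0: active resources = [], total = 0
  t=1: active resources = [6], total = 6
  t=2: active resources = [6], total = 6
  t=3: active resources = [6], total = 6
  t=4: active resources = [6], total = 6
  t=5: active resources = [1], total = 1
  t=6: active resources = [4, 1], total = 5
  t=7: active resources = [4], total = 4
Peak resource demand = 6

6


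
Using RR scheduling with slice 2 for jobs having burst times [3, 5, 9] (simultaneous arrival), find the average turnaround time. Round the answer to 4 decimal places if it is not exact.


Time quantum = 2
Execution trace:
  J1 runs 2 units, time = 2
  J2 runs 2 units, time = 4
  J3 runs 2 units, time = 6
  J1 runs 1 units, time = 7
  J2 runs 2 units, time = 9
  J3 runs 2 units, time = 11
  J2 runs 1 units, time = 12
  J3 runs 2 units, time = 14
  J3 runs 2 units, time = 16
  J3 runs 1 units, time = 17
Finish times: [7, 12, 17]
Average turnaround = 36/3 = 12.0

12.0


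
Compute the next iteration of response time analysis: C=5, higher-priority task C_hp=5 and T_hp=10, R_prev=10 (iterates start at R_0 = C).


R_next = C + ceil(R_prev / T_hp) * C_hp
ceil(10 / 10) = ceil(1.0) = 1
Interference = 1 * 5 = 5
R_next = 5 + 5 = 10
R_next = R_prev, so the iteration has converged (response time = 10).

10


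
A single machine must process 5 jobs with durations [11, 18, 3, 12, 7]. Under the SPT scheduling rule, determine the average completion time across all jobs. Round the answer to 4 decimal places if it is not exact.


Sort jobs by processing time (SPT order): [3, 7, 11, 12, 18]
Compute completion times sequentially:
  Job 1: processing = 3, completes at 3
  Job 2: processing = 7, completes at 10
  Job 3: processing = 11, completes at 21
  Job 4: processing = 12, completes at 33
  Job 5: processing = 18, completes at 51
Sum of completion times = 118
Average completion time = 118/5 = 23.6

23.6


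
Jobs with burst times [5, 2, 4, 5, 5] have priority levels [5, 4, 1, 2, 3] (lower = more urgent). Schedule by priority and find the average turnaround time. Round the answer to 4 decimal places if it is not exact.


Sort by priority (ascending = highest first):
Order: [(1, 4), (2, 5), (3, 5), (4, 2), (5, 5)]
Completion times:
  Priority 1, burst=4, C=4
  Priority 2, burst=5, C=9
  Priority 3, burst=5, C=14
  Priority 4, burst=2, C=16
  Priority 5, burst=5, C=21
Average turnaround = 64/5 = 12.8

12.8


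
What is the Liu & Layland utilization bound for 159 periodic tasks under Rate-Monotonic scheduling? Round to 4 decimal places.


Compute 2^(1/159) = 1.0043689323
Subtract 1: 1.0043689323 - 1 = 0.0043689323
Multiply by n: 159 * 0.0043689323 = 0.6946602357
Round to 4 dp: 0.6947

0.6947


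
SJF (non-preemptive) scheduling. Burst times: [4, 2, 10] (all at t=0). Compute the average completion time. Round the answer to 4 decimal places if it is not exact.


SJF order (ascending): [2, 4, 10]
Completion times:
  Job 1: burst=2, C=2
  Job 2: burst=4, C=6
  Job 3: burst=10, C=16
Average completion = 24/3 = 8.0

8.0


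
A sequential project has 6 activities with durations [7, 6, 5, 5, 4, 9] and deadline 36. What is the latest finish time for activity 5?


LF(activity 5) = deadline - sum of successor durations
Successors: activities 6 through 6 with durations [9]
Sum of successor durations = 9
LF = 36 - 9 = 27

27


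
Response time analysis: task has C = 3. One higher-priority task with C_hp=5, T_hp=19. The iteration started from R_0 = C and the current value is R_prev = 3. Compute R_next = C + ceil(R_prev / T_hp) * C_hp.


R_next = C + ceil(R_prev / T_hp) * C_hp
ceil(3 / 19) = ceil(0.1579) = 1
Interference = 1 * 5 = 5
R_next = 3 + 5 = 8

8


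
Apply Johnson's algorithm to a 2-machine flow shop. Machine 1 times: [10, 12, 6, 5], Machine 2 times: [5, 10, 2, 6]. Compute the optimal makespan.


Apply Johnson's rule:
  Group 1 (a <= b): [(4, 5, 6)]
  Group 2 (a > b): [(2, 12, 10), (1, 10, 5), (3, 6, 2)]
Optimal job order: [4, 2, 1, 3]
Schedule:
  Job 4: M1 done at 5, M2 done at 11
  Job 2: M1 done at 17, M2 done at 27
  Job 1: M1 done at 27, M2 done at 32
  Job 3: M1 done at 33, M2 done at 35
Makespan = 35

35


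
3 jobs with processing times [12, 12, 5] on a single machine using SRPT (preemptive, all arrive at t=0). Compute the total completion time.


Since all jobs arrive at t=0, SRPT equals SPT ordering.
SPT order: [5, 12, 12]
Completion times:
  Job 1: p=5, C=5
  Job 2: p=12, C=17
  Job 3: p=12, C=29
Total completion time = 5 + 17 + 29 = 51

51


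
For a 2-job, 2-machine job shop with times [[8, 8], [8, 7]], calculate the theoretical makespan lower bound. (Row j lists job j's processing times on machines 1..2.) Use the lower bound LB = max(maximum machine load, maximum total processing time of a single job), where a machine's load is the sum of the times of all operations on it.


Machine loads:
  Machine 1: 8 + 8 = 16
  Machine 2: 8 + 7 = 15
Max machine load = 16
Job totals:
  Job 1: 16
  Job 2: 15
Max job total = 16
Lower bound = max(16, 16) = 16

16


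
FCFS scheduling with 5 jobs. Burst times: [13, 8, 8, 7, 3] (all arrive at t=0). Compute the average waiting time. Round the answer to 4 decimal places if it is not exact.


FCFS order (as given): [13, 8, 8, 7, 3]
Waiting times:
  Job 1: wait = 0
  Job 2: wait = 13
  Job 3: wait = 21
  Job 4: wait = 29
  Job 5: wait = 36
Sum of waiting times = 99
Average waiting time = 99/5 = 19.8

19.8


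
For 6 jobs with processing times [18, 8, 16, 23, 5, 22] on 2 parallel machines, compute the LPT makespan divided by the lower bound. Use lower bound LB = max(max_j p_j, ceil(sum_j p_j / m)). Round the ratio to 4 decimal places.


LPT order: [23, 22, 18, 16, 8, 5]
Machine loads after assignment: [47, 45]
LPT makespan = 47
Lower bound = max(max_job, ceil(total/2)) = max(23, 46) = 46
Ratio = 47 / 46 = 1.0217

1.0217


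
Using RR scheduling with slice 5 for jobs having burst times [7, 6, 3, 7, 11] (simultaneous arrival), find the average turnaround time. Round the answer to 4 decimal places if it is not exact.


Time quantum = 5
Execution trace:
  J1 runs 5 units, time = 5
  J2 runs 5 units, time = 10
  J3 runs 3 units, time = 13
  J4 runs 5 units, time = 18
  J5 runs 5 units, time = 23
  J1 runs 2 units, time = 25
  J2 runs 1 units, time = 26
  J4 runs 2 units, time = 28
  J5 runs 5 units, time = 33
  J5 runs 1 units, time = 34
Finish times: [25, 26, 13, 28, 34]
Average turnaround = 126/5 = 25.2

25.2


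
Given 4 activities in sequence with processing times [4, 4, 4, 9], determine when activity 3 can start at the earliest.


Activity 3 starts after activities 1 through 2 complete.
Predecessor durations: [4, 4]
ES = 4 + 4 = 8

8


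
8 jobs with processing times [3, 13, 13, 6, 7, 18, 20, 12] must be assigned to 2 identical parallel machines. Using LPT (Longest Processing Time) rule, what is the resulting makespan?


Sort jobs in decreasing order (LPT): [20, 18, 13, 13, 12, 7, 6, 3]
Assign each job to the least loaded machine:
  Machine 1: jobs [20, 13, 7, 6], load = 46
  Machine 2: jobs [18, 13, 12, 3], load = 46
Makespan = max load = 46

46


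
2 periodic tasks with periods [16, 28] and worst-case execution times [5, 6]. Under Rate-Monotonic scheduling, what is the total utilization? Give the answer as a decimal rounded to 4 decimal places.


Compute individual utilizations (exact fractions):
  Task 1: C/T = 5/16 (approx. 0.3125)
  Task 2: C/T = 6/28 = 3/14 (approx. 0.2143)
Total utilization U = 5/16 + 3/14 = 59/112
Rounded to 4 decimal places: U = 0.5268
RM (Liu & Layland) bound for 2 tasks = 0.828427; compare with U = 59/112 (approx. 0.526786)
U <= bound, so schedulable by RM sufficient condition.

0.5268


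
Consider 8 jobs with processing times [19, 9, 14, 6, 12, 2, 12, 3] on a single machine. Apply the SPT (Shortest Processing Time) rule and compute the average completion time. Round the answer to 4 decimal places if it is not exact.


Sort jobs by processing time (SPT order): [2, 3, 6, 9, 12, 12, 14, 19]
Compute completion times sequentially:
  Job 1: processing = 2, completes at 2
  Job 2: processing = 3, completes at 5
  Job 3: processing = 6, completes at 11
  Job 4: processing = 9, completes at 20
  Job 5: processing = 12, completes at 32
  Job 6: processing = 12, completes at 44
  Job 7: processing = 14, completes at 58
  Job 8: processing = 19, completes at 77
Sum of completion times = 249
Average completion time = 249/8 = 31.125

31.125


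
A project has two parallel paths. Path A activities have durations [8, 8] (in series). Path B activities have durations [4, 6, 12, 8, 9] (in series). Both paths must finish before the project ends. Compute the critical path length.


Path A total = 8 + 8 = 16
Path B total = 4 + 6 + 12 + 8 + 9 = 39
Critical path = longest path = max(16, 39) = 39

39


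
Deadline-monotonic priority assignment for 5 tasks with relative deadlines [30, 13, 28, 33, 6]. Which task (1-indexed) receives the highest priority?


Sort tasks by relative deadline (ascending):
  Task 5: deadline = 6
  Task 2: deadline = 13
  Task 3: deadline = 28
  Task 1: deadline = 30
  Task 4: deadline = 33
Priority order (highest first): [5, 2, 3, 1, 4]
Highest priority task = 5

5


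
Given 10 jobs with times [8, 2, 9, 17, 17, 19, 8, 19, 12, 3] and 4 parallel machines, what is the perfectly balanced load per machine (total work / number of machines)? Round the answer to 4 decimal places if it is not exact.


Total processing time = 8 + 2 + 9 + 17 + 17 + 19 + 8 + 19 + 12 + 3 = 114
Number of machines = 4
Ideal balanced load = 114 / 4 = 28.5

28.5


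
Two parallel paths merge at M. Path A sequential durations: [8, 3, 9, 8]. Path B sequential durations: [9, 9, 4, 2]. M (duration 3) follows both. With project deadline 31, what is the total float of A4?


Forward pass: ES(A4) = sum of predecessors on chain A = 20
EF = ES + duration = 20 + 8 = 28
Backward pass: LF(M) = deadline = 31; LS(M) = 31 - 3 = 28
LF(A4) = LS(M) - sum(successors on chain A) = 28 - 0 = 28
LS = LF - duration = 28 - 8 = 20
Total float = LS - ES = 20 - 20 = 0

0


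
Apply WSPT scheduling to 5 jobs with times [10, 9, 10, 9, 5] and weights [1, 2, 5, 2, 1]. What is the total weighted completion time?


Compute p/w ratios and sort ascending (WSPT): [(10, 5), (9, 2), (9, 2), (5, 1), (10, 1)]
Compute weighted completion times:
  Job (p=10,w=5): C=10, w*C=5*10=50
  Job (p=9,w=2): C=19, w*C=2*19=38
  Job (p=9,w=2): C=28, w*C=2*28=56
  Job (p=5,w=1): C=33, w*C=1*33=33
  Job (p=10,w=1): C=43, w*C=1*43=43
Total weighted completion time = 220

220


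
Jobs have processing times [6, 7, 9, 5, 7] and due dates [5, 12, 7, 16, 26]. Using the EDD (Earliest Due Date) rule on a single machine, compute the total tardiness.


Sort by due date (EDD order): [(6, 5), (9, 7), (7, 12), (5, 16), (7, 26)]
Compute completion times and tardiness:
  Job 1: p=6, d=5, C=6, tardiness=max(0,6-5)=1
  Job 2: p=9, d=7, C=15, tardiness=max(0,15-7)=8
  Job 3: p=7, d=12, C=22, tardiness=max(0,22-12)=10
  Job 4: p=5, d=16, C=27, tardiness=max(0,27-16)=11
  Job 5: p=7, d=26, C=34, tardiness=max(0,34-26)=8
Total tardiness = 38

38


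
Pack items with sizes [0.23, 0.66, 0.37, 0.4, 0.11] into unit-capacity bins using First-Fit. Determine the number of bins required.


Place items sequentially using First-Fit:
  Item 0.23 -> new Bin 1
  Item 0.66 -> Bin 1 (now 0.89)
  Item 0.37 -> new Bin 2
  Item 0.4 -> Bin 2 (now 0.77)
  Item 0.11 -> Bin 1 (now 1.0)
Total bins used = 2

2


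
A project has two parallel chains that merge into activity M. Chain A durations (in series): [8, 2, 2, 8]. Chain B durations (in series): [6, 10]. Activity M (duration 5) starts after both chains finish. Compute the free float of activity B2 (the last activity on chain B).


ES(B2) = sum of predecessors on chain B = 6
EF(B2) = ES + duration = 6 + 10 = 16
Successor of B2 is M. ES(M) = max(sum(A), sum(B)) = max(20, 16) = 20
Free float = ES(successor) - EF(current) = 20 - 16 = 4

4


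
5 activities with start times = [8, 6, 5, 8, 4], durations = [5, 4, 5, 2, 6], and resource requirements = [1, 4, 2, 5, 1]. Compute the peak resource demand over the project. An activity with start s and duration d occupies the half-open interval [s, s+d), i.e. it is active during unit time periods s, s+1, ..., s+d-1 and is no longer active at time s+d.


Each activity i is active on [start_i, start_i + duration_i).
Compute total resource usage per time slot:
  t=0: active resources = [], total = 0
  t=1: active resources = [], total = 0
  t=2: active resources = [], total = 0
  t=3: active resources = [], total = 0
  t=4: active resources = [1], total = 1
  t=5: active resources = [2, 1], total = 3
  t=6: active resources = [4, 2, 1], total = 7
  t=7: active resources = [4, 2, 1], total = 7
  t=8: active resources = [1, 4, 2, 5, 1], total = 13
  t=9: active resources = [1, 4, 2, 5, 1], total = 13
  t=10: active resources = [1], total = 1
  t=11: active resources = [1], total = 1
  t=12: active resources = [1], total = 1
Peak resource demand = 13

13


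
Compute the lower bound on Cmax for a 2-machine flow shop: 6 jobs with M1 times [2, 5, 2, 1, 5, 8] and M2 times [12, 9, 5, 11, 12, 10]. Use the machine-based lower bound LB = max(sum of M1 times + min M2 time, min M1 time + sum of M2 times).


LB1 = sum(M1 times) + min(M2 times) = 23 + 5 = 28
LB2 = min(M1 times) + sum(M2 times) = 1 + 59 = 60
Lower bound = max(LB1, LB2) = max(28, 60) = 60

60


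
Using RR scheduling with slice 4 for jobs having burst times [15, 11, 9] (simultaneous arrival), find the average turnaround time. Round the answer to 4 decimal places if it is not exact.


Time quantum = 4
Execution trace:
  J1 runs 4 units, time = 4
  J2 runs 4 units, time = 8
  J3 runs 4 units, time = 12
  J1 runs 4 units, time = 16
  J2 runs 4 units, time = 20
  J3 runs 4 units, time = 24
  J1 runs 4 units, time = 28
  J2 runs 3 units, time = 31
  J3 runs 1 units, time = 32
  J1 runs 3 units, time = 35
Finish times: [35, 31, 32]
Average turnaround = 98/3 = 32.6667

32.6667


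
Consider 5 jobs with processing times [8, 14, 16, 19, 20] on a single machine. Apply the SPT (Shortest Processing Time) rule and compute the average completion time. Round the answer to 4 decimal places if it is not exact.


Sort jobs by processing time (SPT order): [8, 14, 16, 19, 20]
Compute completion times sequentially:
  Job 1: processing = 8, completes at 8
  Job 2: processing = 14, completes at 22
  Job 3: processing = 16, completes at 38
  Job 4: processing = 19, completes at 57
  Job 5: processing = 20, completes at 77
Sum of completion times = 202
Average completion time = 202/5 = 40.4

40.4


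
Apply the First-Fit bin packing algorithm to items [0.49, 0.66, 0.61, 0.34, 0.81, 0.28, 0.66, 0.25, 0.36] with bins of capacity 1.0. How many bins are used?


Place items sequentially using First-Fit:
  Item 0.49 -> new Bin 1
  Item 0.66 -> new Bin 2
  Item 0.61 -> new Bin 3
  Item 0.34 -> Bin 1 (now 0.83)
  Item 0.81 -> new Bin 4
  Item 0.28 -> Bin 2 (now 0.94)
  Item 0.66 -> new Bin 5
  Item 0.25 -> Bin 3 (now 0.86)
  Item 0.36 -> new Bin 6
Total bins used = 6

6


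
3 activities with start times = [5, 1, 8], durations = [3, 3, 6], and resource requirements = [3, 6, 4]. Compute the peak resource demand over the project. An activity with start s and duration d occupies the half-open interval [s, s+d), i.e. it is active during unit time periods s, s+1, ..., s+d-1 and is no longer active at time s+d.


Each activity i is active on [start_i, start_i + duration_i).
Compute total resource usage per time slot:
  t=0: active resources = [], total = 0
  t=1: active resources = [6], total = 6
  t=2: active resources = [6], total = 6
  t=3: active resources = [6], total = 6
  t=4: active resources = [], total = 0
  t=5: active resources = [3], total = 3
  t=6: active resources = [3], total = 3
  t=7: active resources = [3], total = 3
  t=8: active resources = [4], total = 4
  t=9: active resources = [4], total = 4
  t=10: active resources = [4], total = 4
  t=11: active resources = [4], total = 4
  t=12: active resources = [4], total = 4
  t=13: active resources = [4], total = 4
Peak resource demand = 6

6


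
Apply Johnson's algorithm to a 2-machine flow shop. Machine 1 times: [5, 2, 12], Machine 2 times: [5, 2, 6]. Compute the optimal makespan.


Apply Johnson's rule:
  Group 1 (a <= b): [(2, 2, 2), (1, 5, 5)]
  Group 2 (a > b): [(3, 12, 6)]
Optimal job order: [2, 1, 3]
Schedule:
  Job 2: M1 done at 2, M2 done at 4
  Job 1: M1 done at 7, M2 done at 12
  Job 3: M1 done at 19, M2 done at 25
Makespan = 25

25


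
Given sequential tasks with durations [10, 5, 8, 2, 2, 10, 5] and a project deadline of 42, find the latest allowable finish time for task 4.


LF(activity 4) = deadline - sum of successor durations
Successors: activities 5 through 7 with durations [2, 10, 5]
Sum of successor durations = 17
LF = 42 - 17 = 25

25


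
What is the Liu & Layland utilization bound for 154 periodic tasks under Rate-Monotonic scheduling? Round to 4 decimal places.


Compute 2^(1/154) = 1.0045111002
Subtract 1: 1.0045111002 - 1 = 0.0045111002
Multiply by n: 154 * 0.0045111002 = 0.6947094308
Round to 4 dp: 0.6947

0.6947


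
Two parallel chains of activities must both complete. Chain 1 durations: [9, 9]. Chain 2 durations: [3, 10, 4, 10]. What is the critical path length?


Path A total = 9 + 9 = 18
Path B total = 3 + 10 + 4 + 10 = 27
Critical path = longest path = max(18, 27) = 27

27


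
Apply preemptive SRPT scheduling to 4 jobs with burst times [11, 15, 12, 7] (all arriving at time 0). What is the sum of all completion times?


Since all jobs arrive at t=0, SRPT equals SPT ordering.
SPT order: [7, 11, 12, 15]
Completion times:
  Job 1: p=7, C=7
  Job 2: p=11, C=18
  Job 3: p=12, C=30
  Job 4: p=15, C=45
Total completion time = 7 + 18 + 30 + 45 = 100

100


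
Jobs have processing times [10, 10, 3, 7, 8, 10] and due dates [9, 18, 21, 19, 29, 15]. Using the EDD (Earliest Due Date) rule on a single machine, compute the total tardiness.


Sort by due date (EDD order): [(10, 9), (10, 15), (10, 18), (7, 19), (3, 21), (8, 29)]
Compute completion times and tardiness:
  Job 1: p=10, d=9, C=10, tardiness=max(0,10-9)=1
  Job 2: p=10, d=15, C=20, tardiness=max(0,20-15)=5
  Job 3: p=10, d=18, C=30, tardiness=max(0,30-18)=12
  Job 4: p=7, d=19, C=37, tardiness=max(0,37-19)=18
  Job 5: p=3, d=21, C=40, tardiness=max(0,40-21)=19
  Job 6: p=8, d=29, C=48, tardiness=max(0,48-29)=19
Total tardiness = 74

74


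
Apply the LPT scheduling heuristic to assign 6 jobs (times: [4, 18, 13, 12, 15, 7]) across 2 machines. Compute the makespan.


Sort jobs in decreasing order (LPT): [18, 15, 13, 12, 7, 4]
Assign each job to the least loaded machine:
  Machine 1: jobs [18, 12, 4], load = 34
  Machine 2: jobs [15, 13, 7], load = 35
Makespan = max load = 35

35


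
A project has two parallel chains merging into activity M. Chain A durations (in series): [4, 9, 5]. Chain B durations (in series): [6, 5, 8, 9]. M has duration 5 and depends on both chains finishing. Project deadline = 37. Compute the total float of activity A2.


Forward pass: ES(A2) = sum of predecessors on chain A = 4
EF = ES + duration = 4 + 9 = 13
Backward pass: LF(M) = deadline = 37; LS(M) = 37 - 5 = 32
LF(A2) = LS(M) - sum(successors on chain A) = 32 - 5 = 27
LS = LF - duration = 27 - 9 = 18
Total float = LS - ES = 18 - 4 = 14

14


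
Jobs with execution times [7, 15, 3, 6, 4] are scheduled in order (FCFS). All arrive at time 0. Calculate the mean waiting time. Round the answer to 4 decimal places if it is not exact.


FCFS order (as given): [7, 15, 3, 6, 4]
Waiting times:
  Job 1: wait = 0
  Job 2: wait = 7
  Job 3: wait = 22
  Job 4: wait = 25
  Job 5: wait = 31
Sum of waiting times = 85
Average waiting time = 85/5 = 17.0

17.0


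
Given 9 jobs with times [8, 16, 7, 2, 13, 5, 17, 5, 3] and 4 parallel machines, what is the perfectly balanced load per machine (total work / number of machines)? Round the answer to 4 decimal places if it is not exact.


Total processing time = 8 + 16 + 7 + 2 + 13 + 5 + 17 + 5 + 3 = 76
Number of machines = 4
Ideal balanced load = 76 / 4 = 19.0

19.0


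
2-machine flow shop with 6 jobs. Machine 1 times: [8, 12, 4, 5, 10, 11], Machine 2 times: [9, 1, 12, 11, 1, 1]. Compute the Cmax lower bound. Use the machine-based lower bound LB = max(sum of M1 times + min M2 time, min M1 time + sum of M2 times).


LB1 = sum(M1 times) + min(M2 times) = 50 + 1 = 51
LB2 = min(M1 times) + sum(M2 times) = 4 + 35 = 39
Lower bound = max(LB1, LB2) = max(51, 39) = 51

51


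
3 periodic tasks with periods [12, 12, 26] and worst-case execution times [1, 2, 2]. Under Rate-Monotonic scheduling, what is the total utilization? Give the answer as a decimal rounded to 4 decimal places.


Compute individual utilizations (exact fractions):
  Task 1: C/T = 1/12 (approx. 0.0833)
  Task 2: C/T = 2/12 = 1/6 (approx. 0.1667)
  Task 3: C/T = 2/26 = 1/13 (approx. 0.0769)
Total utilization U = 1/12 + 1/6 + 1/13 = 17/52
Rounded to 4 decimal places: U = 0.3269
RM (Liu & Layland) bound for 3 tasks = 0.779763; compare with U = 17/52 (approx. 0.326923)
U <= bound, so schedulable by RM sufficient condition.

0.3269


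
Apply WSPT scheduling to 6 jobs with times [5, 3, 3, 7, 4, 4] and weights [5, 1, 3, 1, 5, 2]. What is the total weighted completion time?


Compute p/w ratios and sort ascending (WSPT): [(4, 5), (5, 5), (3, 3), (4, 2), (3, 1), (7, 1)]
Compute weighted completion times:
  Job (p=4,w=5): C=4, w*C=5*4=20
  Job (p=5,w=5): C=9, w*C=5*9=45
  Job (p=3,w=3): C=12, w*C=3*12=36
  Job (p=4,w=2): C=16, w*C=2*16=32
  Job (p=3,w=1): C=19, w*C=1*19=19
  Job (p=7,w=1): C=26, w*C=1*26=26
Total weighted completion time = 178

178
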